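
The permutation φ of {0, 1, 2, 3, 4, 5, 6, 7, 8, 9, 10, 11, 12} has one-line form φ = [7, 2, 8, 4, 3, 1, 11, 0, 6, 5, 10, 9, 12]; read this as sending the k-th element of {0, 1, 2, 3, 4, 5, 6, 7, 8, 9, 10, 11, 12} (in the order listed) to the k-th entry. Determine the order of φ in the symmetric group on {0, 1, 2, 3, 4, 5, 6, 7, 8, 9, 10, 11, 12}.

14

Writing φ as disjoint cycles, the cycle lengths are 7, 2, 2, 1, 1.
Since disjoint cycles commute, ord(φ) = lcm(7, 2, 2) = 14.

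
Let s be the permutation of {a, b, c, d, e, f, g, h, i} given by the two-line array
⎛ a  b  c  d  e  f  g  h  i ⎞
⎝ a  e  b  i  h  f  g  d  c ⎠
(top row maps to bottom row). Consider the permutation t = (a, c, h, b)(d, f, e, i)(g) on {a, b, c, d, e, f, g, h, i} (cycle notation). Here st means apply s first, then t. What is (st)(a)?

s(a) = a, then t(a) = c; composing gives (st)(a) = c.

c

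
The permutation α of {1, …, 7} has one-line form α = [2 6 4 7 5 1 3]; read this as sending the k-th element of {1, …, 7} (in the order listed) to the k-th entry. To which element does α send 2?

2 is element number 2 of the domain, and entry number 2 of the one-line form is 6, so α(2) = 6.

6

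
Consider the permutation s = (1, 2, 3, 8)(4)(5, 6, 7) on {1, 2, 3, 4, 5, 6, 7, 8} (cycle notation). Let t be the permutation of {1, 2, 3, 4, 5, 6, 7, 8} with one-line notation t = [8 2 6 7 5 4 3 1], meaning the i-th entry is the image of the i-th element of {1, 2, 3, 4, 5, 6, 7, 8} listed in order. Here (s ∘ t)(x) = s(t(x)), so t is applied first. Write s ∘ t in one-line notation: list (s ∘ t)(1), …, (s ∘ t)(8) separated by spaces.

1 3 7 5 6 4 8 2

(s ∘ t)(x) = s(t(x)). Computing each image: s(t(1)) = s(8) = 1, s(t(2)) = s(2) = 3, s(t(3)) = s(6) = 7, s(t(4)) = s(7) = 5, s(t(5)) = s(5) = 6, s(t(6)) = s(4) = 4, s(t(7)) = s(3) = 8, s(t(8)) = s(1) = 2.
Hence s ∘ t = [1 3 7 5 6 4 8 2].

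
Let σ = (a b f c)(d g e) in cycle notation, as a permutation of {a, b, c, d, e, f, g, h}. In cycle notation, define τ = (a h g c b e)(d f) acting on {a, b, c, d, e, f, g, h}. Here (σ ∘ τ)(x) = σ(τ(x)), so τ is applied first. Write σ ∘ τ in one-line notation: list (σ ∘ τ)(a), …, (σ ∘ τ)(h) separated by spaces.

(σ ∘ τ)(x) = σ(τ(x)). Computing each image: σ(τ(a)) = σ(h) = h, σ(τ(b)) = σ(e) = d, σ(τ(c)) = σ(b) = f, σ(τ(d)) = σ(f) = c, σ(τ(e)) = σ(a) = b, σ(τ(f)) = σ(d) = g, σ(τ(g)) = σ(c) = a, σ(τ(h)) = σ(g) = e.
Hence σ ∘ τ = [h d f c b g a e].

h d f c b g a e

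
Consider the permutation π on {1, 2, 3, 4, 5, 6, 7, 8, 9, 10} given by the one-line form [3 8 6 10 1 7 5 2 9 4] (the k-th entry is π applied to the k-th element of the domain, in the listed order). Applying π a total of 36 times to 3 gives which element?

Tracing 3 → 6 → … returns to 3 after 5 steps, so 3 lies in a 5-cycle (1 3 6 7 5).
Powers repeat with period 5 on this cycle, and 36 mod 5 = 1, so π^36(3) = π^1(3).
Advancing 1 step from 3: 3 → 6.

6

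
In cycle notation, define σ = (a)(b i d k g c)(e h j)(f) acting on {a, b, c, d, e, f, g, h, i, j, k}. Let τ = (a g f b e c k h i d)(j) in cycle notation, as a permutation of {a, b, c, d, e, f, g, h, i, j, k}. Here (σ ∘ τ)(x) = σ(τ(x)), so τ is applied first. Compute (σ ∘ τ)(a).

c

τ(a) = g, then σ(g) = c; composing gives (σ ∘ τ)(a) = c.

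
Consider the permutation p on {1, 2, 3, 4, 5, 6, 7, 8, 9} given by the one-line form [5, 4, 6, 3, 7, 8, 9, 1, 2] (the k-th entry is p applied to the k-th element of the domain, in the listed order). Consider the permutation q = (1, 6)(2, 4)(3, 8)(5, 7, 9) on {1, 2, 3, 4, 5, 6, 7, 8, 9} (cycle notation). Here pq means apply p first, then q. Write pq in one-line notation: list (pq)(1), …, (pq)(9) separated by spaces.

7 2 1 8 9 3 5 6 4

For each element, apply p then q: 1 → 5 → 7; 2 → 4 → 2; 3 → 6 → 1; 4 → 3 → 8; 5 → 7 → 9; 6 → 8 → 3; 7 → 9 → 5; 8 → 1 → 6; 9 → 2 → 4.
Collecting the images, pq = [7 2 1 8 9 3 5 6 4].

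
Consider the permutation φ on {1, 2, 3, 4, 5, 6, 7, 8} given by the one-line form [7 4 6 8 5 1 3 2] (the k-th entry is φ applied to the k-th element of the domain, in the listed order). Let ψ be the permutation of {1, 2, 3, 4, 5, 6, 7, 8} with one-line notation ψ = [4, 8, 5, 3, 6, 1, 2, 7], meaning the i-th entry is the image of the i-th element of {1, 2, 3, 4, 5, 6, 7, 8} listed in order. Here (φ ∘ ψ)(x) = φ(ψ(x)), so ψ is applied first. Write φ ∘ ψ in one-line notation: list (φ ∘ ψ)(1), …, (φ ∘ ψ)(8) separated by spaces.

8 2 5 6 1 7 4 3

(φ ∘ ψ)(x) = φ(ψ(x)). Computing each image: φ(ψ(1)) = φ(4) = 8, φ(ψ(2)) = φ(8) = 2, φ(ψ(3)) = φ(5) = 5, φ(ψ(4)) = φ(3) = 6, φ(ψ(5)) = φ(6) = 1, φ(ψ(6)) = φ(1) = 7, φ(ψ(7)) = φ(2) = 4, φ(ψ(8)) = φ(7) = 3.
Hence φ ∘ ψ = [8 2 5 6 1 7 4 3].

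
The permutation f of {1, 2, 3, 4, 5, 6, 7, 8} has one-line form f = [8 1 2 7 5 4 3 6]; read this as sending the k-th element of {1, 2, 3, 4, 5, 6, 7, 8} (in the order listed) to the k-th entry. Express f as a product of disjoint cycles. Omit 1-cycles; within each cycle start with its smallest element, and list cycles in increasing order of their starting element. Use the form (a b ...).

Iterating f from 1 gives 1 → 8 → 6 → 4 → 7 → 3 → 2 → 1; that is the 7-cycle (1 8 6 4 7 3 2).
Repeating from the next unused element and collecting all non-trivial cycles gives (1 8 6 4 7 3 2).

(1 8 6 4 7 3 2)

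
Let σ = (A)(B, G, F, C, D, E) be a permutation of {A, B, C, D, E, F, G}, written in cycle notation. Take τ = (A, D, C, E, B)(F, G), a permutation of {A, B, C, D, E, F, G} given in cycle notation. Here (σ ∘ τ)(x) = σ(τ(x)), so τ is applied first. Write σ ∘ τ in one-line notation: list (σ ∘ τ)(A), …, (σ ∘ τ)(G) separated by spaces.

E A B D G F C

(σ ∘ τ)(x) = σ(τ(x)). Computing each image: σ(τ(A)) = σ(D) = E, σ(τ(B)) = σ(A) = A, σ(τ(C)) = σ(E) = B, σ(τ(D)) = σ(C) = D, σ(τ(E)) = σ(B) = G, σ(τ(F)) = σ(G) = F, σ(τ(G)) = σ(F) = C.
Hence σ ∘ τ = [E A B D G F C].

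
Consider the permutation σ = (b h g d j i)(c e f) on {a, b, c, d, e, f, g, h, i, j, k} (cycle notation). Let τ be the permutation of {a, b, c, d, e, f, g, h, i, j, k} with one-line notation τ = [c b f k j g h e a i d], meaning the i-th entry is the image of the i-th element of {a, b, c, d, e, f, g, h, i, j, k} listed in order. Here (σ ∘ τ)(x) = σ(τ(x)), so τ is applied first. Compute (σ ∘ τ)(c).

c

τ(c) = f, then σ(f) = c; composing gives (σ ∘ τ)(c) = c.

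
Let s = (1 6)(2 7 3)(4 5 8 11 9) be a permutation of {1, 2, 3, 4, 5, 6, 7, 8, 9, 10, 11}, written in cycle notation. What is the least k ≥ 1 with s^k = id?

The cycle type of s is (5, 3, 2, 1).
The order is lcm(5, 3, 2) = 30.

30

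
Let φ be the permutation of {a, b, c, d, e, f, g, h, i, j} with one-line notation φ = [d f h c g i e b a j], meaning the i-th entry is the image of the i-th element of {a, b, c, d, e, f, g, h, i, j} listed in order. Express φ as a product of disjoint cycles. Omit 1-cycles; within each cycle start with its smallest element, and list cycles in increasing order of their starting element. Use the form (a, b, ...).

(a, d, c, h, b, f, i)(e, g)

From a: a → d → c → h → b → f → i → a, closing the cycle (a, d, c, h, b, f, i).
Repeating from the next unused element and collecting all non-trivial cycles gives (a, d, c, h, b, f, i)(e, g).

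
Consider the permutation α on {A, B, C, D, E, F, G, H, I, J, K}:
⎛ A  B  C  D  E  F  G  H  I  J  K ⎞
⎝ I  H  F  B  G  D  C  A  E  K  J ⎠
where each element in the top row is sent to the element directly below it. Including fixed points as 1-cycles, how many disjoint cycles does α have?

2

The cycle decomposition is (A I E G C F D B H)(J K), which has 2 cycles (counting 1-cycles).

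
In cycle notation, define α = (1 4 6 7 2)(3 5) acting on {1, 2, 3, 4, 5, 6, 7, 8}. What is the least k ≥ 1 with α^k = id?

10

The cycle type of α is (5, 2, 1).
Since disjoint cycles commute, ord(α) = lcm(5, 2) = 10.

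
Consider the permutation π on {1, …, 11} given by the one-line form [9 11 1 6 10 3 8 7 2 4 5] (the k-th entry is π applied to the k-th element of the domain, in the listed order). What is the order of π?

Writing π as disjoint cycles, the cycle lengths are 9, 2.
Since disjoint cycles commute, ord(π) = lcm(9, 2) = 18.

18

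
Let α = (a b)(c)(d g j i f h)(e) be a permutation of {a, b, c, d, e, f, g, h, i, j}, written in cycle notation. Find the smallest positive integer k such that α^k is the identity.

The cycle type of α is (6, 2, 1, 1).
Since disjoint cycles commute, ord(α) = lcm(6, 2) = 6.

6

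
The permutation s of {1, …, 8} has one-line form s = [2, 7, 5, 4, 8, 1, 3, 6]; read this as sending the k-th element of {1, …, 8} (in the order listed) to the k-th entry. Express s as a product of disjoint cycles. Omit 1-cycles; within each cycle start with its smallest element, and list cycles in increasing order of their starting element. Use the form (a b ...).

(1 2 7 3 5 8 6)

Iterating s from 1 gives 1 → 2 → 7 → 3 → 5 → 8 → 6 → 1; that is the 7-cycle (1 2 7 3 5 8 6).
Continuing from each remaining unvisited element yields (1 2 7 3 5 8 6).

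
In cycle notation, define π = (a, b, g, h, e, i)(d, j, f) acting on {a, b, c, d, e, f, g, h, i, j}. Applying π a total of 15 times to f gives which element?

f

f lies in the 3-cycle (d, j, f).
On a 3-cycle, π^3 is the identity, so π^15 = π^0 there (15 ≡ 0 mod 3).
So π^15(f) = f.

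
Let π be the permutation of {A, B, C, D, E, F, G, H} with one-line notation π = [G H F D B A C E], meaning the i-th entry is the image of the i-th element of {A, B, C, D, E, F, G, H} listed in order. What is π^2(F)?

G

Tracing F → A → … returns to F after 4 steps, so F lies in a 4-cycle (A, G, C, F).
Stepping 2 places around the cycle: F → A → G.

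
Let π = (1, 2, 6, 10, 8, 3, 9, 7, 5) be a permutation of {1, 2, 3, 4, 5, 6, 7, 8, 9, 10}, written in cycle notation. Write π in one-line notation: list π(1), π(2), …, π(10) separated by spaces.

Reading each image from the cycles: 1→2, 2→6, 3→9, 4→4, 5→1, 6→10, 7→5, 8→3, 9→7, 10→8.
Listing these in domain order gives 2 6 9 4 1 10 5 3 7 8.

2 6 9 4 1 10 5 3 7 8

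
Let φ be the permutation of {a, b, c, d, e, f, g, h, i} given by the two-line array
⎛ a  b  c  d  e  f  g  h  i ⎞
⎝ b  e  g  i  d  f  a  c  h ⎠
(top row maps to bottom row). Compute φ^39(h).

i

Tracing h → c → … returns to h after 8 steps, so h lies in an 8-cycle (a b e d i h c g).
Since the cycle has length 8, φ^39 acts on it the same as φ^7 (39 mod 8 = 7).
Stepping 7 places around the cycle: h → c → g → a → b → e → d → i.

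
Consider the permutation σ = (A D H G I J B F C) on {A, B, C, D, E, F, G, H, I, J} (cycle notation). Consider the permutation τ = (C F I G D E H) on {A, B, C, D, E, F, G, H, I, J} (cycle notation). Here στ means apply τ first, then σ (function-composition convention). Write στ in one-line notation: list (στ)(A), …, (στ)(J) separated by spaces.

D F C E G J H A I B

For each element, apply τ then σ: A → A → D; B → B → F; C → F → C; D → E → E; E → H → G; F → I → J; G → D → H; H → C → A; I → G → I; J → J → B.
So στ in one-line form is D F C E G J H A I B.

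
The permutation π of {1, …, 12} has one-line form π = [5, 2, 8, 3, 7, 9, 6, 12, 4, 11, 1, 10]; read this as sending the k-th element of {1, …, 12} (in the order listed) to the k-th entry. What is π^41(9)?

5

Tracing 9 → 4 → … returns to 9 after 11 steps, so 9 lies in an 11-cycle (1 5 7 6 9 4 3 8 12 10 11).
On an 11-cycle, π^11 is the identity, so π^41 = π^8 there (41 ≡ 8 mod 11).
Stepping 8 places around the cycle: 9 → 4 → 3 → 8 → 12 → 10 → 11 → 1 → 5.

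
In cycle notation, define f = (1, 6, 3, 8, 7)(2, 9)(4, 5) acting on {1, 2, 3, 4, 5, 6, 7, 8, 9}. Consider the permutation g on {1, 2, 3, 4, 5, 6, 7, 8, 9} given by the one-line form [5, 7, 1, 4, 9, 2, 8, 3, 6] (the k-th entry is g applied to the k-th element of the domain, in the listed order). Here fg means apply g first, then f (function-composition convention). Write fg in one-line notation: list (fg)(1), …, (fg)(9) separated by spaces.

Chase each element through g then f: 1 → 5 → 4; 2 → 7 → 1; 3 → 1 → 6; 4 → 4 → 5; 5 → 9 → 2; 6 → 2 → 9; 7 → 8 → 7; 8 → 3 → 8; 9 → 6 → 3.
Collecting the images, fg = [4 1 6 5 2 9 7 8 3].

4 1 6 5 2 9 7 8 3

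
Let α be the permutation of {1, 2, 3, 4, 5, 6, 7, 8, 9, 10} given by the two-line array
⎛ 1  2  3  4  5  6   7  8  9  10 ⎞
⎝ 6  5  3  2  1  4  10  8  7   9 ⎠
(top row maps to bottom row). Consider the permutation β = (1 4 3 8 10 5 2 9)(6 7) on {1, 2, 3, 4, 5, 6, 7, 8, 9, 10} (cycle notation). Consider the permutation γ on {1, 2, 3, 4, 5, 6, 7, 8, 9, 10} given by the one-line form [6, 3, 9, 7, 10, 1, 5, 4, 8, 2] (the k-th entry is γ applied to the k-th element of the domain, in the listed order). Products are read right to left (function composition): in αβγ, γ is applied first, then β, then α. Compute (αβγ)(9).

9

Apply the permutations in order: γ(9) = 8, then β(8) = 10, then α(10) = 9. So (αβγ)(9) = 9.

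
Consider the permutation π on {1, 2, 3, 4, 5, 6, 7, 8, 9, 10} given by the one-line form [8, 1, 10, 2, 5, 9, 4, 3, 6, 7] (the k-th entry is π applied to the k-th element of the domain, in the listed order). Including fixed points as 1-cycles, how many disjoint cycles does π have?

3

The cycle decomposition is (1, 8, 3, 10, 7, 4, 2)(5)(6, 9), which has 3 cycles (counting 1-cycles).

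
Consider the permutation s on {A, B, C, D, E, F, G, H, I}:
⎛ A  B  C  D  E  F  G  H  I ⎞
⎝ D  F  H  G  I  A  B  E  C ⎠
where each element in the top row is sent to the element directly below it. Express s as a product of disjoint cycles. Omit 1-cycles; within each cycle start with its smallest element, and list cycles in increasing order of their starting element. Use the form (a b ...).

(A D G B F)(C H E I)

From A: A → D → G → B → F → A, closing the cycle (A D G B F).
Continuing from each remaining unvisited element yields (A D G B F)(C H E I).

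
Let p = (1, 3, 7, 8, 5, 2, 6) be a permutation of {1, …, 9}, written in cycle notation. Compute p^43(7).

7 lies in the 7-cycle (1, 3, 7, 8, 5, 2, 6).
On a 7-cycle, p^7 is the identity, so p^43 = p^1 there (43 ≡ 1 mod 7).
Stepping 1 place around the cycle: 7 → 8.

8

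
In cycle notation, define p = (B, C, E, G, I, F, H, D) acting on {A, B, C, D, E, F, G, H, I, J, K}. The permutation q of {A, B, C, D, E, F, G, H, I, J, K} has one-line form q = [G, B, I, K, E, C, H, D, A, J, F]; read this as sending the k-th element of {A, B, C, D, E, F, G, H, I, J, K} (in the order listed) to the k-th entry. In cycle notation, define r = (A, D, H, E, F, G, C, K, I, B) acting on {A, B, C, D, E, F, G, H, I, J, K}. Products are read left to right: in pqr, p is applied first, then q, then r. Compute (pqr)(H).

Chase H: p(H) = D; q(D) = K; r(K) = I. Hence (pqr)(H) = I.

I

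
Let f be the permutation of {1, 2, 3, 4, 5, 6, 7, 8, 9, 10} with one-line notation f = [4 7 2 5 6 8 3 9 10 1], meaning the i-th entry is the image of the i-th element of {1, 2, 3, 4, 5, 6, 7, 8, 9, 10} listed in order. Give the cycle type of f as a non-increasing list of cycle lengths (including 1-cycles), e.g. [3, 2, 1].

The disjoint cycles are (1 4 5 6 8 9 10)(2 7 3), with lengths 7, 3 in non-increasing order.

[7, 3]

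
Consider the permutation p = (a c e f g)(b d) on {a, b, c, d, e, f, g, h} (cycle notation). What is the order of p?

10

The disjoint cycles have lengths 5, 2, 1.
The order of p is the least common multiple of its cycle lengths: lcm(5, 2) = 10.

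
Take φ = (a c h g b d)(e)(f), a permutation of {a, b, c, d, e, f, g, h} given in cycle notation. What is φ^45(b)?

c

b lies in the 6-cycle (a c h g b d).
Powers repeat with period 6 on this cycle, and 45 mod 6 = 3, so φ^45(b) = φ^3(b).
Advancing 3 steps from b: b → d → a → c.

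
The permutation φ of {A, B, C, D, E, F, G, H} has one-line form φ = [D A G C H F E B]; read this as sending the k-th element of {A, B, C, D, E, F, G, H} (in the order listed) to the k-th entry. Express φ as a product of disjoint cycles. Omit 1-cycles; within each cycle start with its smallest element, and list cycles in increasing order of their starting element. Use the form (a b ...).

From A: A → D → C → G → E → H → B → A, closing the cycle (A D C G E H B).
Continuing from each remaining unvisited element yields (A D C G E H B).

(A D C G E H B)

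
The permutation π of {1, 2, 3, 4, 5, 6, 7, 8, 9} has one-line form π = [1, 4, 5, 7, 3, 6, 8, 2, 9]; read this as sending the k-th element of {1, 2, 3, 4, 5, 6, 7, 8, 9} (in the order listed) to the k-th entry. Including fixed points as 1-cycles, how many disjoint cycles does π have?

5

The cycle decomposition is (1)(2, 4, 7, 8)(3, 5)(6)(9), which has 5 cycles (counting 1-cycles).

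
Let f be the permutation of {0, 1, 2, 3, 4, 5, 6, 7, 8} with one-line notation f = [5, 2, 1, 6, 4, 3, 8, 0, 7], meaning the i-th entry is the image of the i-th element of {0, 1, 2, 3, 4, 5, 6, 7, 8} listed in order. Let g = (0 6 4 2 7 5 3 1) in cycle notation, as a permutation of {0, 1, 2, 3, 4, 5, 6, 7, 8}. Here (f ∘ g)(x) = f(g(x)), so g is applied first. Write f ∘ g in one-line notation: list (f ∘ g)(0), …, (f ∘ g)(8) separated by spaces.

(f ∘ g)(x) = f(g(x)). Computing each image: f(g(0)) = f(6) = 8, f(g(1)) = f(0) = 5, f(g(2)) = f(7) = 0, f(g(3)) = f(1) = 2, f(g(4)) = f(2) = 1, f(g(5)) = f(3) = 6, f(g(6)) = f(4) = 4, f(g(7)) = f(5) = 3, f(g(8)) = f(8) = 7.
Hence f ∘ g = [8 5 0 2 1 6 4 3 7].

8 5 0 2 1 6 4 3 7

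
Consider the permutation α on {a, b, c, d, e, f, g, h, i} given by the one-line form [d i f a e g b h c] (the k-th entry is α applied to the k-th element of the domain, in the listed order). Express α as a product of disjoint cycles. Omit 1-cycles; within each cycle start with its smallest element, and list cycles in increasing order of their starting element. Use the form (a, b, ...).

Iterating α from a gives a → d → a; that is the 2-cycle (a, d).
Continuing from each remaining unvisited element yields (a, d)(b, i, c, f, g).

(a, d)(b, i, c, f, g)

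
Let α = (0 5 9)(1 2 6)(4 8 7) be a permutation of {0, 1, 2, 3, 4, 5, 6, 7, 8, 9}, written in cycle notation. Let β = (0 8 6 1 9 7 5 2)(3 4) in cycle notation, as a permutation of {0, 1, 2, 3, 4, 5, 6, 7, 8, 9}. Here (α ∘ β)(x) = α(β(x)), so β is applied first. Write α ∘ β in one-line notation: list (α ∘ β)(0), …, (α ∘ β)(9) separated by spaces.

7 0 5 8 3 6 2 9 1 4

(α ∘ β)(x) = α(β(x)). Computing each image: α(β(0)) = α(8) = 7, α(β(1)) = α(9) = 0, α(β(2)) = α(0) = 5, α(β(3)) = α(4) = 8, α(β(4)) = α(3) = 3, α(β(5)) = α(2) = 6, α(β(6)) = α(1) = 2, α(β(7)) = α(5) = 9, α(β(8)) = α(6) = 1, α(β(9)) = α(7) = 4.
Hence α ∘ β = [7 0 5 8 3 6 2 9 1 4].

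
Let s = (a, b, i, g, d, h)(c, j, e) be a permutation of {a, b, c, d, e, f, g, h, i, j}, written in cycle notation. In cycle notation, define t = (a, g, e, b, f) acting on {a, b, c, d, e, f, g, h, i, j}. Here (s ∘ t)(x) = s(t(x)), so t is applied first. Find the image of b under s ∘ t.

f

(s ∘ t)(b) = s(t(b)). t(b) = f, then s(f) = f. So (s ∘ t)(b) = f.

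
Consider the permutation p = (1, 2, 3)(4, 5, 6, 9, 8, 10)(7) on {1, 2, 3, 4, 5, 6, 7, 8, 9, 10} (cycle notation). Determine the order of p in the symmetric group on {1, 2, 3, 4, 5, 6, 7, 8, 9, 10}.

The disjoint cycles have lengths 6, 3, 1.
The order of p is the least common multiple of its cycle lengths: lcm(6, 3) = 6.

6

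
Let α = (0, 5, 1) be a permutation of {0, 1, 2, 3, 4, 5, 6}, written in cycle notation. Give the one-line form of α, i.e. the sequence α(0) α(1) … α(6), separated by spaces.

5 0 2 3 4 1 6

Each element maps to the next entry in its cycle (wrapping to the front): 0↦5, 1↦0, 2↦2, 3↦3, 4↦4, 5↦1, 6↦6.
Listing these in domain order gives 5 0 2 3 4 1 6.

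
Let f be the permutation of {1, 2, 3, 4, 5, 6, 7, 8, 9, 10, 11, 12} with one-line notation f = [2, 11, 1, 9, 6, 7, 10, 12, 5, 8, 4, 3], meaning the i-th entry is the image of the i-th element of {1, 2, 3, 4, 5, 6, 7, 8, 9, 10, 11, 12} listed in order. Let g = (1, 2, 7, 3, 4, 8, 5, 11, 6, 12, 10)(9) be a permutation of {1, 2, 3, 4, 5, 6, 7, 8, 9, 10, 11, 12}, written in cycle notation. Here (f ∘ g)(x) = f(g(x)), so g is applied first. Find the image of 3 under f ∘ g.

First apply g: g(3) = 4, then f(4) = 9. Thus (f ∘ g)(3) = 9.

9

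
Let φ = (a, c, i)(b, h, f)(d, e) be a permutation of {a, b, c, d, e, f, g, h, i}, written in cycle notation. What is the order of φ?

6

The cycle type of φ is (3, 3, 2, 1).
Since disjoint cycles commute, ord(φ) = lcm(3, 3, 2) = 6.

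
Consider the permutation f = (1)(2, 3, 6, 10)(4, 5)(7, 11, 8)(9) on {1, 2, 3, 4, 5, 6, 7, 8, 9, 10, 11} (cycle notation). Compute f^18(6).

6 lies in the 4-cycle (2, 3, 6, 10).
On a 4-cycle, f^4 is the identity, so f^18 = f^2 there (18 ≡ 2 mod 4).
Advancing 2 steps from 6: 6 → 10 → 2.

2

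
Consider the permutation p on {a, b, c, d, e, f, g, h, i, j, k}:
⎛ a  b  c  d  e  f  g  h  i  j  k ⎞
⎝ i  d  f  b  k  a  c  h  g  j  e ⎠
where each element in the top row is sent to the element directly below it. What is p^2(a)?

Tracing a → i → … returns to a after 5 steps, so a lies in a 5-cycle (a i g c f).
Stepping 2 places around the cycle: a → i → g.

g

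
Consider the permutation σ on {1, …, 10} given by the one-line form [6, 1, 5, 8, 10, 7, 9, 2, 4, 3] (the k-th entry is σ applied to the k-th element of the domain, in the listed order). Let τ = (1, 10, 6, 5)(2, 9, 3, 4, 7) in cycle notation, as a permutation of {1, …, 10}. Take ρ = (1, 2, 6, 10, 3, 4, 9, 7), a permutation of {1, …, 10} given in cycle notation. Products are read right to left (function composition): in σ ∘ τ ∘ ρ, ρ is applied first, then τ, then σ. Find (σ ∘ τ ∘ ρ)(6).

7

Apply the permutations in order: ρ(6) = 10, then τ(10) = 6, then σ(6) = 7. So (σ ∘ τ ∘ ρ)(6) = 7.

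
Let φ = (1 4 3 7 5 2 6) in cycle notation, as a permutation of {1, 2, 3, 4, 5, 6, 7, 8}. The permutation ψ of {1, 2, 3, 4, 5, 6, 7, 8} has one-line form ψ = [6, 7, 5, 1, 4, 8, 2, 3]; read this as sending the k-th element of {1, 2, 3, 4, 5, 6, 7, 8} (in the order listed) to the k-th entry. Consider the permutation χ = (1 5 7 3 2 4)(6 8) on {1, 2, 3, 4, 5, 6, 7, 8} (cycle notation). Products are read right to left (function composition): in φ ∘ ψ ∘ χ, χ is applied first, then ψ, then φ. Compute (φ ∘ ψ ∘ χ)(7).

2

(φ ∘ ψ ∘ χ)(7) = φ(ψ(χ(7))). χ(7) = 3, then ψ(3) = 5, then φ(5) = 2, so the result is 2.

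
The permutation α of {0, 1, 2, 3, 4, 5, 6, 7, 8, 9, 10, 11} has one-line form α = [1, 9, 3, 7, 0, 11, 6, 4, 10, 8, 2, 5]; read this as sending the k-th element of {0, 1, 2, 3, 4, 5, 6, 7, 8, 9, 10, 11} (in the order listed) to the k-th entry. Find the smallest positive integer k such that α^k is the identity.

18

Writing α as disjoint cycles, the cycle lengths are 9, 2, 1.
Since disjoint cycles commute, ord(α) = lcm(9, 2) = 18.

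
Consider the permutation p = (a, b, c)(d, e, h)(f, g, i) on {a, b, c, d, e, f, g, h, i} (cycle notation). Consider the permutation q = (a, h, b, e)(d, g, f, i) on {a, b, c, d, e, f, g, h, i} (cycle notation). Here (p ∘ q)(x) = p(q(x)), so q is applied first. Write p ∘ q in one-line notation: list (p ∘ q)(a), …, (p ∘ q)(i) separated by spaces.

d h a i b f g c e

(p ∘ q)(x) = p(q(x)). Computing each image: p(q(a)) = p(h) = d, p(q(b)) = p(e) = h, p(q(c)) = p(c) = a, p(q(d)) = p(g) = i, p(q(e)) = p(a) = b, p(q(f)) = p(i) = f, p(q(g)) = p(f) = g, p(q(h)) = p(b) = c, p(q(i)) = p(d) = e.
Hence p ∘ q = [d h a i b f g c e].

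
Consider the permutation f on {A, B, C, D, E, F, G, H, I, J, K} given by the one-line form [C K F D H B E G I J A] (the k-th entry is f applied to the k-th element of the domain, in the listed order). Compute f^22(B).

A

Tracing B → K → … returns to B after 5 steps, so B lies in a 5-cycle (A, C, F, B, K).
Since the cycle has length 5, f^22 acts on it the same as f^2 (22 mod 5 = 2).
Advancing 2 steps from B: B → K → A.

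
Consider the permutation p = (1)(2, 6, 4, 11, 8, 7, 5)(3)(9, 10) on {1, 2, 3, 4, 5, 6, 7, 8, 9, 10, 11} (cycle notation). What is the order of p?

14

The disjoint cycles have lengths 7, 2, 1, 1.
Since disjoint cycles commute, ord(p) = lcm(7, 2) = 14.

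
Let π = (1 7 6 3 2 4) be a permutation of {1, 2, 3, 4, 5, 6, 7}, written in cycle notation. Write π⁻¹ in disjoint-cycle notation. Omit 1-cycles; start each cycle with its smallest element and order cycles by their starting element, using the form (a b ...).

The inverse reverses each cycle.
Reversing each cycle of π and rotating so the smallest element leads gives (1 4 2 3 6 7).

(1 4 2 3 6 7)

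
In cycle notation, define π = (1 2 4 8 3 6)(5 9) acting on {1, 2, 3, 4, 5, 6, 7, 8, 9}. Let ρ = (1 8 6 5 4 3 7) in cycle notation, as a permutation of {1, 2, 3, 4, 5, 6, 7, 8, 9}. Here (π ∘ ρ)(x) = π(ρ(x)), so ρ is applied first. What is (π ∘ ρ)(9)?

First apply ρ: ρ(9) = 9, then π(9) = 5. Thus (π ∘ ρ)(9) = 5.

5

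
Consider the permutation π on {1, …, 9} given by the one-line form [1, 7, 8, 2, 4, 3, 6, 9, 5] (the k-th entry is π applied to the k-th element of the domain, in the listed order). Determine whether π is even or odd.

In disjoint-cycle form the cycle lengths are 8, 1.
A cycle of length ℓ contributes ℓ−1 transpositions, so π is a product of 7 transpositions — odd.

odd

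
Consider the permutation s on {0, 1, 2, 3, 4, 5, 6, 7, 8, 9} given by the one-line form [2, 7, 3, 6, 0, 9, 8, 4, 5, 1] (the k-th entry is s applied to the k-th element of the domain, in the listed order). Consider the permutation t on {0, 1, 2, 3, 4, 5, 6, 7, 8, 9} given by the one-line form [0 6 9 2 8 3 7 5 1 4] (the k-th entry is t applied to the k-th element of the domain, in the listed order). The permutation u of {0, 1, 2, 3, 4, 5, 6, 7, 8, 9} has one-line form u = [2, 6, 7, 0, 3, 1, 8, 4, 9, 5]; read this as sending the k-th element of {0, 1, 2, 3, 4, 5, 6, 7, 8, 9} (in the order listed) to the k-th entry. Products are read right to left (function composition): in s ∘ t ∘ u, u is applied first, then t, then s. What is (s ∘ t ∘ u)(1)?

Chase 1: u(1) = 6; t(6) = 7; s(7) = 4. Hence (s ∘ t ∘ u)(1) = 4.

4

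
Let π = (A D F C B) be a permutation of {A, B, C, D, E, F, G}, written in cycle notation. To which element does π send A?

Within (A D F C B), A ↦ D.

D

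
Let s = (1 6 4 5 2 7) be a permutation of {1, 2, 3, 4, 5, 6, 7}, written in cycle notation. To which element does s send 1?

Within (1 6 4 5 2 7), 1 ↦ 6.

6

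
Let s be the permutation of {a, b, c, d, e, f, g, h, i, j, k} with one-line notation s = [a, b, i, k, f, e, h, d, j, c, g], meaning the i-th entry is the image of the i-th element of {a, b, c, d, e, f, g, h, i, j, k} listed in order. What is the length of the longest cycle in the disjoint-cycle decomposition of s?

4

Decomposing into disjoint cycles gives (c i j)(d k g h)(e f); the longest has length 4.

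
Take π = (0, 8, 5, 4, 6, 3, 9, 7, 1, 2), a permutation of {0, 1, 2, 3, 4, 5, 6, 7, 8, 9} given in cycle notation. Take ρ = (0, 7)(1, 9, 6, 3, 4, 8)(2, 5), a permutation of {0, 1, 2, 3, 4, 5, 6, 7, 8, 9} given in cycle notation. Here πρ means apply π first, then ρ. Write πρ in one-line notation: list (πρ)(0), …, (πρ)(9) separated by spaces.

Chase each element through π then ρ: 0 → 8 → 1; 1 → 2 → 5; 2 → 0 → 7; 3 → 9 → 6; 4 → 6 → 3; 5 → 4 → 8; 6 → 3 → 4; 7 → 1 → 9; 8 → 5 → 2; 9 → 7 → 0.
Collecting the images, πρ = [1 5 7 6 3 8 4 9 2 0].

1 5 7 6 3 8 4 9 2 0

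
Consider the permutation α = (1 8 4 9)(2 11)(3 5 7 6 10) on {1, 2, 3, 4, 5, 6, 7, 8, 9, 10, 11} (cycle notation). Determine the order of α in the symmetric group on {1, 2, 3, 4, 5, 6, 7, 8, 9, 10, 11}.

The disjoint cycles have lengths 5, 4, 2.
The order is lcm(5, 4, 2) = 20.

20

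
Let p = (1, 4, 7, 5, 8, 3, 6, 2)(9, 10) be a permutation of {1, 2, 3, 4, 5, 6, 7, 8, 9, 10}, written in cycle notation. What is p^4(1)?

1 lies in the 8-cycle (1, 4, 7, 5, 8, 3, 6, 2).
Advancing 4 steps from 1: 1 → 4 → 7 → 5 → 8.

8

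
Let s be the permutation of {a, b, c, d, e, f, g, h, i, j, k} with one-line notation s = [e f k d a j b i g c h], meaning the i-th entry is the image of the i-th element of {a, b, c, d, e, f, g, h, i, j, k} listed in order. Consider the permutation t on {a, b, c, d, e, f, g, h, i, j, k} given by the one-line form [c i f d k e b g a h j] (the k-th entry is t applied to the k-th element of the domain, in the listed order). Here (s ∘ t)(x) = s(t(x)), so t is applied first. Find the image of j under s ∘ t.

(s ∘ t)(j) = s(t(j)). t(j) = h, then s(h) = i. So (s ∘ t)(j) = i.

i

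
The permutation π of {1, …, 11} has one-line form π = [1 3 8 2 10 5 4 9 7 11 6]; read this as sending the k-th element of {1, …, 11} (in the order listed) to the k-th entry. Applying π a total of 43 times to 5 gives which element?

Tracing 5 → 10 → … returns to 5 after 4 steps, so 5 lies in a 4-cycle (5 10 11 6).
Since the cycle has length 4, π^43 acts on it the same as π^3 (43 mod 4 = 3).
Advancing 3 steps from 5: 5 → 10 → 11 → 6.

6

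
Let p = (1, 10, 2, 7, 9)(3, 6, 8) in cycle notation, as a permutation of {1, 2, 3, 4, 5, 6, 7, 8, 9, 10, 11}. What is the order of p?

15

The disjoint cycles have lengths 5, 3, 1, 1, 1.
The order of p is the least common multiple of its cycle lengths: lcm(5, 3) = 15.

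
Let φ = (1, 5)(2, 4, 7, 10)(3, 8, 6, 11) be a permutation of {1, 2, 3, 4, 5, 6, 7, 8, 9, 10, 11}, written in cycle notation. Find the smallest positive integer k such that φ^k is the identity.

4

The cycle type of φ is (4, 4, 2, 1).
The order is lcm(4, 4, 2) = 4.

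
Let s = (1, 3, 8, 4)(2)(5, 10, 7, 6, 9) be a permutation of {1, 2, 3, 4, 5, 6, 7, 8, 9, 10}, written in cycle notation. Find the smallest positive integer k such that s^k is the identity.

The cycle type of s is (5, 4, 1).
Since disjoint cycles commute, ord(s) = lcm(5, 4) = 20.

20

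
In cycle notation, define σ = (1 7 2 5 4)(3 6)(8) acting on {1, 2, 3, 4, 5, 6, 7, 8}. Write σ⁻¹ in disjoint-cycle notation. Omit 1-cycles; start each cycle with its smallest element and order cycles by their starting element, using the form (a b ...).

(1 4 5 2 7)(3 6)

The inverse reverses each cycle.
Reversing each cycle of σ and rotating so the smallest element leads gives (1 4 5 2 7)(3 6).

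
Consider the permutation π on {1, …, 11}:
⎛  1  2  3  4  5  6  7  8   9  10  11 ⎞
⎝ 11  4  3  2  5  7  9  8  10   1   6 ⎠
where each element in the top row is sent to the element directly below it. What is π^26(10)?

11

Tracing 10 → 1 → … returns to 10 after 6 steps, so 10 lies in a 6-cycle (1, 11, 6, 7, 9, 10).
Powers repeat with period 6 on this cycle, and 26 mod 6 = 2, so π^26(10) = π^2(10).
Advancing 2 steps from 10: 10 → 1 → 11.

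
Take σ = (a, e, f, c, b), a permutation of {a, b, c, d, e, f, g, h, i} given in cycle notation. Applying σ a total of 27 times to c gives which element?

a

c lies in the 5-cycle (a, e, f, c, b).
Powers repeat with period 5 on this cycle, and 27 mod 5 = 2, so σ^27(c) = σ^2(c).
Advancing 2 steps from c: c → b → a.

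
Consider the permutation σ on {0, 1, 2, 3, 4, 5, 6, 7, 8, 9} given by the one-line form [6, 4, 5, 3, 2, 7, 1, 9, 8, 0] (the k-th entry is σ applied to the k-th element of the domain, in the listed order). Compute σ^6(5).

Tracing 5 → 7 → … returns to 5 after 8 steps, so 5 lies in an 8-cycle (0 6 1 4 2 5 7 9).
Stepping 6 places around the cycle: 5 → 7 → 9 → 0 → 6 → 1 → 4.

4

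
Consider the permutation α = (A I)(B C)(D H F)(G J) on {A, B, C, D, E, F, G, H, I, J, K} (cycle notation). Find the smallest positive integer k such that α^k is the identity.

6

The disjoint cycles have lengths 3, 2, 2, 2, 1, 1.
The order is lcm(3, 2, 2, 2) = 6.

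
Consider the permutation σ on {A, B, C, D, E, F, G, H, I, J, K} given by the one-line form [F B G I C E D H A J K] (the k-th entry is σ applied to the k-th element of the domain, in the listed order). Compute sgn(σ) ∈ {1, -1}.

In disjoint-cycle form the cycle lengths are 7, 1, 1, 1, 1.
A cycle is odd iff its length is even; σ has 0 even-length cycles, so sgn(σ) = (−1)^0 and σ is even.

1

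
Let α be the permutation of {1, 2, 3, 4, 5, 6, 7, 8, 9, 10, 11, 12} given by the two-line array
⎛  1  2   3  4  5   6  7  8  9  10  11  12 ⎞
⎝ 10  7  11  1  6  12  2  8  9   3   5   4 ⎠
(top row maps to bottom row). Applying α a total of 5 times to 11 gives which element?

1

Tracing 11 → 5 → … returns to 11 after 8 steps, so 11 lies in an 8-cycle (1, 10, 3, 11, 5, 6, 12, 4).
Advancing 5 steps from 11: 11 → 5 → 6 → 12 → 4 → 1.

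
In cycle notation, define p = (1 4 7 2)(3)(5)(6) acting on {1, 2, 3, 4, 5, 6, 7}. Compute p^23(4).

4 lies in the 4-cycle (1 4 7 2).
Powers repeat with period 4 on this cycle, and 23 mod 4 = 3, so p^23(4) = p^3(4).
Stepping 3 places around the cycle: 4 → 7 → 2 → 1.

1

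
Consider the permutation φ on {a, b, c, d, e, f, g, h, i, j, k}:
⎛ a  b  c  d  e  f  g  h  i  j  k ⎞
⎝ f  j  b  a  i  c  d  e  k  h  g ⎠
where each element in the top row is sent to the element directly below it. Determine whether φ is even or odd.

even

In disjoint-cycle form the cycle lengths are 11.
A cycle is odd iff its length is even; φ has 0 even-length cycles, so sgn(φ) = (−1)^0 and φ is even.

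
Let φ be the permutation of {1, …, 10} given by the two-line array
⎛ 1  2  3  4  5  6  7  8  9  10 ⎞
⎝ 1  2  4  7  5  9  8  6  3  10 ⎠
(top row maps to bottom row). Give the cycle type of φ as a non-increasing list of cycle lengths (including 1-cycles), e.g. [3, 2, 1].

[6, 1, 1, 1, 1]

The disjoint cycles are (1)(2)(3 4 7 8 6 9)(5)(10), with lengths 6, 1, 1, 1, 1 in non-increasing order.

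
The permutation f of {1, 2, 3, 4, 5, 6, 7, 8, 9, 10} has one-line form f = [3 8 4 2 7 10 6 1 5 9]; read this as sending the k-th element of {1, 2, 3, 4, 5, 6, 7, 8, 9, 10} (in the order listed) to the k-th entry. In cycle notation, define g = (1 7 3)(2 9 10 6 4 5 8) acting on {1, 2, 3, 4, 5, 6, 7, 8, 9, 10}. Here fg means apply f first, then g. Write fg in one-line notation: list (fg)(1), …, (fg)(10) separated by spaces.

For each element, apply f then g: 1 → 3 → 1; 2 → 8 → 2; 3 → 4 → 5; 4 → 2 → 9; 5 → 7 → 3; 6 → 10 → 6; 7 → 6 → 4; 8 → 1 → 7; 9 → 5 → 8; 10 → 9 → 10.
Collecting the images, fg = [1 2 5 9 3 6 4 7 8 10].

1 2 5 9 3 6 4 7 8 10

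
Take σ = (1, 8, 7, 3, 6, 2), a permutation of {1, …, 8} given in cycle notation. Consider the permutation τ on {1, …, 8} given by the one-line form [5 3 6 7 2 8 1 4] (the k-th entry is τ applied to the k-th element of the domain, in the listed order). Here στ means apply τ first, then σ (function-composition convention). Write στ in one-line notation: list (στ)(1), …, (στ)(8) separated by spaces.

(στ)(x) = σ(τ(x)). Computing each image: σ(τ(1)) = σ(5) = 5, σ(τ(2)) = σ(3) = 6, σ(τ(3)) = σ(6) = 2, σ(τ(4)) = σ(7) = 3, σ(τ(5)) = σ(2) = 1, σ(τ(6)) = σ(8) = 7, σ(τ(7)) = σ(1) = 8, σ(τ(8)) = σ(4) = 4.
Hence στ = [5 6 2 3 1 7 8 4].

5 6 2 3 1 7 8 4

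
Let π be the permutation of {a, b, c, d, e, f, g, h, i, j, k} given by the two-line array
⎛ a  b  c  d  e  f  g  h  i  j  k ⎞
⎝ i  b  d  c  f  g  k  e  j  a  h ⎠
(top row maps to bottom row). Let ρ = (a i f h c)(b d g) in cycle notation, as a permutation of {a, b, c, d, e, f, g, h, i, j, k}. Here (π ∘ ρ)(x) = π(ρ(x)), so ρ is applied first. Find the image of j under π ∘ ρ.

First apply ρ: ρ(j) = j, then π(j) = a. Thus (π ∘ ρ)(j) = a.

a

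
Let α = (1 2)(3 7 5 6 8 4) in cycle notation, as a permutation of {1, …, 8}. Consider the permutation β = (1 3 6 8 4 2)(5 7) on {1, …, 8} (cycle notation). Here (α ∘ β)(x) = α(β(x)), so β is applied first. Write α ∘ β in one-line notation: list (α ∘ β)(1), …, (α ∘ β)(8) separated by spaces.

7 2 8 1 5 4 6 3

(α ∘ β)(x) = α(β(x)). Computing each image: α(β(1)) = α(3) = 7, α(β(2)) = α(1) = 2, α(β(3)) = α(6) = 8, α(β(4)) = α(2) = 1, α(β(5)) = α(7) = 5, α(β(6)) = α(8) = 4, α(β(7)) = α(5) = 6, α(β(8)) = α(4) = 3.
Hence α ∘ β = [7 2 8 1 5 4 6 3].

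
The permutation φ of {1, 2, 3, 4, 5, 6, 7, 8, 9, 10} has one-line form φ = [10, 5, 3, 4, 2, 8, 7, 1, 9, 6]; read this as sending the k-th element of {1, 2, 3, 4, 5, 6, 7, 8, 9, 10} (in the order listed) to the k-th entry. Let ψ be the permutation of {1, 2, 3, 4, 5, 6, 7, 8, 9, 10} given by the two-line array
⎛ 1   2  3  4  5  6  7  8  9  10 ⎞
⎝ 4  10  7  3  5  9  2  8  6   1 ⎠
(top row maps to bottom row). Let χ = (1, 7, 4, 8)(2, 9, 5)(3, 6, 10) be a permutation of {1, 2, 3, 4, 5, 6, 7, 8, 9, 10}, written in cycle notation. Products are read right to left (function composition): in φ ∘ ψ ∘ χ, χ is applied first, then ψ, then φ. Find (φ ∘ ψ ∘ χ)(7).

(φ ∘ ψ ∘ χ)(7) = φ(ψ(χ(7))). χ(7) = 4, then ψ(4) = 3, then φ(3) = 3, so the result is 3.

3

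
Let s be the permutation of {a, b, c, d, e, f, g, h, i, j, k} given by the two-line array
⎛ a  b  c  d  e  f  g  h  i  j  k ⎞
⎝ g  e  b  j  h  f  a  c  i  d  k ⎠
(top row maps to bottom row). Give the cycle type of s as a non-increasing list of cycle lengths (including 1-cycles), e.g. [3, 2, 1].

[4, 2, 2, 1, 1, 1]

The disjoint cycles are (a g)(b e h c)(d j)(f)(i)(k), with lengths 4, 2, 2, 1, 1, 1 in non-increasing order.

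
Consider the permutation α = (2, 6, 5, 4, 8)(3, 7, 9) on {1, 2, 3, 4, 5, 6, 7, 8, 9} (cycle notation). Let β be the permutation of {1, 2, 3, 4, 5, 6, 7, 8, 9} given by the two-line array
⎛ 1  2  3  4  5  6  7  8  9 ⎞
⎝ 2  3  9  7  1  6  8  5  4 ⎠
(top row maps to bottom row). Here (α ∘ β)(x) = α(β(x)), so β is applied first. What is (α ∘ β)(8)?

(α ∘ β)(8) = α(β(8)). β(8) = 5, then α(5) = 4. So (α ∘ β)(8) = 4.

4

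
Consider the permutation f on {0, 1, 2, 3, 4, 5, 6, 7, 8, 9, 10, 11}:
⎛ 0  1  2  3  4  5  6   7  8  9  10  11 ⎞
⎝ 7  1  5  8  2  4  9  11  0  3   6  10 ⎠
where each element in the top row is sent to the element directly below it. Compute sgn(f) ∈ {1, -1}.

-1

In disjoint-cycle form the cycle lengths are 8, 3, 1.
A cycle of length ℓ contributes ℓ−1 transpositions, so f is a product of 7 + 2 = 9 transpositions — odd.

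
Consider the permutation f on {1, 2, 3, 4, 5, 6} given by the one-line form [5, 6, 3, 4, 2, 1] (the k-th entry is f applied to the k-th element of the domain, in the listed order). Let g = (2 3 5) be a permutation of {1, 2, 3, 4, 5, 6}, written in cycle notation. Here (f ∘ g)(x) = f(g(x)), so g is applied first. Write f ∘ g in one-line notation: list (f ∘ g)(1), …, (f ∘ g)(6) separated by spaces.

5 3 2 4 6 1

(f ∘ g)(x) = f(g(x)). Computing each image: f(g(1)) = f(1) = 5, f(g(2)) = f(3) = 3, f(g(3)) = f(5) = 2, f(g(4)) = f(4) = 4, f(g(5)) = f(2) = 6, f(g(6)) = f(6) = 1.
Hence f ∘ g = [5 3 2 4 6 1].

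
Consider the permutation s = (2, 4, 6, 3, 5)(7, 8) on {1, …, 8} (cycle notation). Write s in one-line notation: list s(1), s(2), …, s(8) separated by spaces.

1 4 5 6 2 3 8 7

Image by image: 1→1, 2→4, 3→5, 4→6, 5→2, 6→3, 7→8, 8→7.
Listing these in domain order gives 1 4 5 6 2 3 8 7.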